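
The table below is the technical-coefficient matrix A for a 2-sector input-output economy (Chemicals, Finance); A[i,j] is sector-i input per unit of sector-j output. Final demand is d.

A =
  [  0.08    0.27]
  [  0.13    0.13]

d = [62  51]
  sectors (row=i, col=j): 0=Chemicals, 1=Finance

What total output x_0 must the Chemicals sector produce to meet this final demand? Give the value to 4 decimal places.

Form M = I − A:
  [  0.92   -0.27]
  [ -0.13    0.87]
Leontief inverse L = M⁻¹:
  [  1.1368    0.3528]
  [  0.1699    1.2021]
Total output x = L · d:
  x_0 = 1.1368·62 + 0.3528·51 = 88.4751
  x_1 = 0.1699·62 + 1.2021·51 = 71.8411

88.4751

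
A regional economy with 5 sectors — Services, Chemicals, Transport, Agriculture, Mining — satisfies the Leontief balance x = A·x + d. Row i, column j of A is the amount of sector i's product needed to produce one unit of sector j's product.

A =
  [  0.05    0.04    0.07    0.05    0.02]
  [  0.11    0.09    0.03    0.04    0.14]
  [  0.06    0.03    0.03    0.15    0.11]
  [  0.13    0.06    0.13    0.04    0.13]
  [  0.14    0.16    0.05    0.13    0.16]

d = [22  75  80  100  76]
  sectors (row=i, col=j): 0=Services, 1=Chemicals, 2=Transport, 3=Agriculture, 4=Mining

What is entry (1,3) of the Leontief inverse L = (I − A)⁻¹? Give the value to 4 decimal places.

L[1,3] = 0.0993

Form M = I − A:
  [  0.95   -0.04   -0.07   -0.05   -0.02]
  [ -0.11    0.91   -0.03   -0.04   -0.14]
  [ -0.06   -0.03    0.97   -0.15   -0.11]
  [ -0.13   -0.06   -0.13    0.96   -0.13]
  [ -0.14   -0.16   -0.05   -0.13    0.84]
Leontief inverse L = M⁻¹:
  [  1.0869    0.0673    0.0948    0.0827    0.0623]
  [  0.1847    1.1550    0.0738    0.0993    0.2219]
  [  0.1349    0.0888    1.0808    0.2055    0.1913]
  [  0.2118    0.1280    0.1803    1.1164    0.2228]
  [  0.2571    0.2563    0.1221    0.2177    1.2890]
Total output x = L · d:
  x_0 = 1.0869·22 + 0.0673·75 + 0.0948·80 + 0.0827·100 + 0.0623·76 = 49.5464
  x_1 = 0.1847·22 + 1.1550·75 + 0.0738·80 + 0.0993·100 + 0.2219·76 = 123.3952
  x_2 = 0.1349·22 + 0.0888·75 + 1.0808·80 + 0.2055·100 + 0.1913·76 = 131.1811
  x_3 = 0.2118·22 + 0.1280·75 + 0.1803·80 + 1.1164·100 + 0.2228·76 = 157.2585
  x_4 = 0.2571·22 + 0.2563·75 + 0.1221·80 + 0.2177·100 + 1.2890·76 = 154.3838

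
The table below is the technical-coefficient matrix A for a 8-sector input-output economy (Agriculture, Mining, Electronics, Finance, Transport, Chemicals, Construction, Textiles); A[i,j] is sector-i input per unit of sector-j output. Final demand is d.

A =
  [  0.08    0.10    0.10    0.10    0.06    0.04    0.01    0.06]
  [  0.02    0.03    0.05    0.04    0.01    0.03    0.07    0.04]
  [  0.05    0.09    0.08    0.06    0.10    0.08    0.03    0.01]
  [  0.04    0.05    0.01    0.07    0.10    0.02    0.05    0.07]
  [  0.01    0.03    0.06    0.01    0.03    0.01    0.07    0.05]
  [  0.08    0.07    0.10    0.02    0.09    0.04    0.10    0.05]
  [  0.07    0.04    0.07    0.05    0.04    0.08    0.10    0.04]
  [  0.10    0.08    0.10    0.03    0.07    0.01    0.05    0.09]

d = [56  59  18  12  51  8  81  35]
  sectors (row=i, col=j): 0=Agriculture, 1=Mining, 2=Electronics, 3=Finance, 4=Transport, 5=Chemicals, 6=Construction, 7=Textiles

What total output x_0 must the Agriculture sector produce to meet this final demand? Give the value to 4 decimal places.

Form M = I − A:
  [  0.92   -0.10   -0.10   -0.10   -0.06   -0.04   -0.01   -0.06]
  [ -0.02    0.97   -0.05   -0.04   -0.01   -0.03   -0.07   -0.04]
  [ -0.05   -0.09    0.92   -0.06   -0.10   -0.08   -0.03   -0.01]
  [ -0.04   -0.05   -0.01    0.93   -0.10   -0.02   -0.05   -0.07]
  [ -0.01   -0.03   -0.06   -0.01    0.97   -0.01   -0.07   -0.05]
  [ -0.08   -0.07   -0.10   -0.02   -0.09    0.96   -0.10   -0.05]
  [ -0.07   -0.04   -0.07   -0.05   -0.04   -0.08    0.90   -0.04]
  [ -0.10   -0.08   -0.10   -0.03   -0.07   -0.01   -0.05    0.91]
Leontief inverse L = M⁻¹:
  [  1.1305    0.1605    0.1661    0.1490    0.1216    0.0767    0.0629    0.1085]
  [  0.0509    1.0626    0.0877    0.0661    0.0440    0.0537    0.1029    0.0660]
  [  0.0928    0.1411    1.1400    0.0998    0.1527    0.1144    0.0830    0.0508]
  [  0.0773    0.0906    0.0582    1.1022    0.1411    0.0442    0.0930    0.1088]
  [  0.0378    0.0597    0.0959    0.0326    1.0595    0.0323    0.1001    0.0731]
  [  0.1334    0.1304    0.1722    0.0676    0.1482    1.0828    0.1583    0.0962]
  [  0.1220    0.0962    0.1358    0.0944    0.0970    0.1195    1.1552    0.0837]
  [  0.1525    0.1409    0.1699    0.0779    0.1271    0.0481    0.1010    1.1371]
Total output x = L · d:
  x_0 = 1.1305·56 + 0.1605·59 + 0.1661·18 + 0.1490·12 + 0.1216·51 + 0.0767·8 + 0.0629·81 + 0.1085·35 = 93.2621
  x_1 = 0.0509·56 + 1.0626·59 + 0.0877·18 + 0.0661·12 + 0.0440·51 + 0.0537·8 + 0.1029·81 + 0.0660·35 = 81.2324
  x_2 = 0.0928·56 + 0.1411·59 + 1.1400·18 + 0.0998·12 + 0.1527·51 + 0.1144·8 + 0.0830·81 + 0.0508·35 = 52.4428
  x_3 = 0.0773·56 + 0.0906·59 + 0.0582·18 + 1.1022·12 + 0.1411·51 + 0.0442·8 + 0.0930·81 + 0.1088·35 = 42.8408
  x_4 = 0.0378·56 + 0.0597·59 + 0.0959·18 + 0.0326·12 + 1.0595·51 + 0.0323·8 + 0.1001·81 + 0.0731·35 = 72.7206
  x_5 = 0.1334·56 + 0.1304·59 + 0.1722·18 + 0.0676·12 + 0.1482·51 + 1.0828·8 + 0.1583·81 + 0.0962·35 = 51.4871
  x_6 = 0.1220·56 + 0.0962·59 + 0.1358·18 + 0.0944·12 + 0.0970·51 + 0.1195·8 + 1.1552·81 + 0.0837·35 = 118.4960
  x_7 = 0.1525·56 + 0.1409·59 + 0.1699·18 + 0.0779·12 + 0.1271·51 + 0.0481·8 + 0.1010·81 + 1.1371·35 = 75.6972

93.2621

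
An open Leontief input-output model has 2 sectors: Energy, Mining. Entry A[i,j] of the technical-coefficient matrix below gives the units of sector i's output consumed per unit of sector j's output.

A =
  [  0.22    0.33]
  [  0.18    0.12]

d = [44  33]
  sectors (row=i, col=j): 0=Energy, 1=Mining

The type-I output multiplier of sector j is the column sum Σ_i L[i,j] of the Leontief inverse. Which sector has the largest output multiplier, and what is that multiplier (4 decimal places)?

Form M = I − A:
  [  0.78   -0.33]
  [ -0.18    0.88]
Leontief inverse L = M⁻¹:
  [  1.4035    0.5263]
  [  0.2871    1.2440]
Total output x = L · d:
  x_0 = 1.4035·44 + 0.5263·33 = 79.1228
  x_1 = 0.2871·44 + 1.2440·33 = 53.6842
Output multipliers (column sums of L):
  Energy: 1.6906
  Mining: 1.7703

Mining (1.7703)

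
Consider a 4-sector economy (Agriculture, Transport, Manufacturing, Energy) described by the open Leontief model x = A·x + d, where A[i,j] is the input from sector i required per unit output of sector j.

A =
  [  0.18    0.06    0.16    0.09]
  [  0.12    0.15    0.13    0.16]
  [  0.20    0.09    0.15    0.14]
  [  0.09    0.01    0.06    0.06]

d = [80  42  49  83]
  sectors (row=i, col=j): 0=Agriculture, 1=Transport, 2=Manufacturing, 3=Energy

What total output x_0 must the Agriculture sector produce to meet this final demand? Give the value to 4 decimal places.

Form M = I − A:
  [  0.82   -0.06   -0.16   -0.09]
  [ -0.12    0.85   -0.13   -0.16]
  [ -0.20   -0.09    0.85   -0.14]
  [ -0.09   -0.01   -0.06    0.94]
Leontief inverse L = M⁻¹:
  [  1.3278    0.1259    0.2827    0.1907]
  [  0.2724    1.2262    0.2581    0.2732]
  [  0.3665    0.1653    1.2888    0.2552]
  [  0.1534    0.0357    0.1121    1.1013]
Total output x = L · d:
  x_0 = 1.3278·80 + 0.1259·42 + 0.2827·49 + 0.1907·83 = 141.1863
  x_1 = 0.2724·80 + 1.2262·42 + 0.2581·49 + 0.2732·83 = 108.6198
  x_2 = 0.3665·80 + 0.1653·42 + 1.2888·49 + 0.2552·83 = 120.5961
  x_3 = 0.1534·80 + 0.0357·42 + 0.1121·49 + 1.1013·83 = 110.6689

141.1863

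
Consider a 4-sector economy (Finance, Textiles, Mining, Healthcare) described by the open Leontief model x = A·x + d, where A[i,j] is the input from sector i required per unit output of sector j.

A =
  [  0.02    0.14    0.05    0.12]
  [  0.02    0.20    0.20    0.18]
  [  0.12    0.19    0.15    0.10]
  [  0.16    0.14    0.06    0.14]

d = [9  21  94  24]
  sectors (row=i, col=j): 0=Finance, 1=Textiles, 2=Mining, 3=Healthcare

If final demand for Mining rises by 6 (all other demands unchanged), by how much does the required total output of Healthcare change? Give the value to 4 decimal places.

Form M = I − A:
  [  0.98   -0.14   -0.05   -0.12]
  [ -0.02    0.80   -0.20   -0.18]
  [ -0.12   -0.19    0.85   -0.10]
  [ -0.16   -0.14   -0.06    0.86]
Leontief inverse L = M⁻¹:
  [  1.0791    0.2610    0.1405    0.2215]
  [  0.1328    1.4235    0.3681    0.3593]
  [  0.2099    0.3912    1.2994    0.2623]
  [  0.2370    0.3076    0.1767    1.2808]
Total output x = L · d:
  x_0 = 1.0791·9 + 0.2610·21 + 0.1405·94 + 0.2215·24 = 33.7190
  x_1 = 0.1328·9 + 1.4235·21 + 0.3681·94 + 0.3593·24 = 74.3159
  x_2 = 0.2099·9 + 0.3912·21 + 1.2994·94 + 0.2623·24 = 138.5420
  x_3 = 0.2370·9 + 0.3076·21 + 0.1767·94 + 1.2808·24 = 55.9439
Δx_3 = L[3,2] · Δd_2 = 0.1767 · 6 = 1.0604

1.0604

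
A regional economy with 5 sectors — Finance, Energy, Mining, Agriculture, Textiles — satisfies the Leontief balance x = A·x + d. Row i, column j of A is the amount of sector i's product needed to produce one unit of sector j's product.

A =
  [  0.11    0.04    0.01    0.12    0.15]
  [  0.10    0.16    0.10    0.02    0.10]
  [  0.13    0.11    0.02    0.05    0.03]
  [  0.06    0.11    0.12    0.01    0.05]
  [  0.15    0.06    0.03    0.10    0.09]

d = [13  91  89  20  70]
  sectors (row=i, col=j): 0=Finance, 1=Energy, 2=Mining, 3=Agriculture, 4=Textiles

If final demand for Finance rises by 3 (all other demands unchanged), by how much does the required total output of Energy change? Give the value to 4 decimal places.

Form M = I − A:
  [  0.89   -0.04   -0.01   -0.12   -0.15]
  [ -0.10    0.84   -0.10   -0.02   -0.10]
  [ -0.13   -0.11    0.98   -0.05   -0.03]
  [ -0.06   -0.11   -0.12    0.99   -0.05]
  [ -0.15   -0.06   -0.03   -0.10    0.91]
Leontief inverse L = M⁻¹:
  [  1.1906    0.1012    0.0501    0.1710    0.2184]
  [  0.1952    1.2408    0.1431    0.0739    0.1773]
  [  0.1935    0.1651    1.0529    0.0890    0.0896]
  [  0.1289    0.1702    0.1500    1.0471    0.1024]
  [  0.2297    0.1227    0.0689    0.1510    1.1608]
Total output x = L · d:
  x_0 = 1.1906·13 + 0.1012·91 + 0.0501·89 + 0.1710·20 + 0.2184·70 = 47.8597
  x_1 = 0.1952·13 + 1.2408·91 + 0.1431·89 + 0.0739·20 + 0.1773·70 = 142.0769
  x_2 = 0.1935·13 + 0.1651·91 + 1.0529·89 + 0.0890·20 + 0.0896·70 = 119.3045
  x_3 = 0.1289·13 + 0.1702·91 + 0.1500·89 + 1.0471·20 + 0.1024·70 = 58.6307
  x_4 = 0.2297·13 + 0.1227·91 + 0.0689·89 + 0.1510·20 + 1.1608·70 = 104.5558
Δx_1 = L[1,0] · Δd_0 = 0.1952 · 3 = 0.5855

0.5855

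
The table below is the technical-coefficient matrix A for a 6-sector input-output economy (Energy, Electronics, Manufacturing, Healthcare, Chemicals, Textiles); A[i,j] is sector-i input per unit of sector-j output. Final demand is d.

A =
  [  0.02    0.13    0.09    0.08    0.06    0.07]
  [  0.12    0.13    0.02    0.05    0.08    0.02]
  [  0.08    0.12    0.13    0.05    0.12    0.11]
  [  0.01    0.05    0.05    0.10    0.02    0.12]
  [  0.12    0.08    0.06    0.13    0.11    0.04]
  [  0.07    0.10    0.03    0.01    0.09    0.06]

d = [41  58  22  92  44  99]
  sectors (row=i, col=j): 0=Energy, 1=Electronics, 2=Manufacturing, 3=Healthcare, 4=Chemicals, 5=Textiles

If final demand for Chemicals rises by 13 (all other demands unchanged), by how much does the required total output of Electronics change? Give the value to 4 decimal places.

Form M = I − A:
  [  0.98   -0.13   -0.09   -0.08   -0.06   -0.07]
  [ -0.12    0.87   -0.02   -0.05   -0.08   -0.02]
  [ -0.08   -0.12    0.87   -0.05   -0.12   -0.11]
  [ -0.01   -0.05   -0.05    0.90   -0.02   -0.12]
  [ -0.12   -0.08   -0.06   -0.13    0.89   -0.04]
  [ -0.07   -0.10   -0.03   -0.01   -0.09    0.94]
Leontief inverse L = M⁻¹:
  [  1.0837    0.2146    0.1378    0.1356    0.1265    0.1241]
  [  0.1763    1.2111    0.0641    0.1072    0.1385    0.0660]
  [  0.1682    0.2392    1.2009    0.1282    0.2162    0.1837]
  [  0.0518    0.1097    0.0835    1.1379    0.0668    0.1641]
  [  0.1864    0.1776    0.1206    0.2054    1.1840    0.1084]
  [  0.1232    0.1706    0.0678    0.0574    0.1451    1.0981]
Total output x = L · d:
  x_0 = 1.0837·41 + 0.2146·58 + 0.1378·22 + 0.1356·92 + 0.1265·44 + 0.1241·99 = 90.2354
  x_1 = 0.1763·41 + 1.2111·58 + 0.0641·22 + 0.1072·92 + 0.1385·44 + 0.0660·99 = 101.3707
  x_2 = 0.1682·41 + 0.2392·58 + 1.2009·22 + 0.1282·92 + 0.2162·44 + 0.1837·99 = 86.6889
  x_3 = 0.0518·41 + 0.1097·58 + 0.0835·22 + 1.1379·92 + 0.0668·44 + 0.1641·99 = 134.1879
  x_4 = 0.1864·41 + 0.1776·58 + 0.1206·22 + 0.2054·92 + 1.1840·44 + 0.1084·99 = 102.3103
  x_5 = 0.1232·41 + 0.1706·58 + 0.0678·22 + 0.0574·92 + 0.1451·44 + 1.0981·99 = 136.8128
Δx_1 = L[1,4] · Δd_4 = 0.1385 · 13 = 1.8001

1.8001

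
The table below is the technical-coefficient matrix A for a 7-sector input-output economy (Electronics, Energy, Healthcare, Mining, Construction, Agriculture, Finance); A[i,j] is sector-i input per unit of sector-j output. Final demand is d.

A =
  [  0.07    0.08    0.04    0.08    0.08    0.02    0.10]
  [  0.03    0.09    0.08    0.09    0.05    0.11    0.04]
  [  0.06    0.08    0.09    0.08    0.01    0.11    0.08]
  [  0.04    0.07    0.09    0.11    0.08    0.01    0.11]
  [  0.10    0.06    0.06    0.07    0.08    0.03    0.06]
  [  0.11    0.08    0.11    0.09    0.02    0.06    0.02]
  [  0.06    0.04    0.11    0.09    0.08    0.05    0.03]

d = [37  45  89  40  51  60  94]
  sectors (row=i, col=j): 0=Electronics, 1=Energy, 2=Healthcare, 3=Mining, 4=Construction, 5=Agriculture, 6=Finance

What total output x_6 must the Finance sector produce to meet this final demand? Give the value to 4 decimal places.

Form M = I − A:
  [  0.93   -0.08   -0.04   -0.08   -0.08   -0.02   -0.10]
  [ -0.03    0.91   -0.08   -0.09   -0.05   -0.11   -0.04]
  [ -0.06   -0.08    0.91   -0.08   -0.01   -0.11   -0.08]
  [ -0.04   -0.07   -0.09    0.89   -0.08   -0.01   -0.11]
  [ -0.10   -0.06   -0.06   -0.07    0.92   -0.03   -0.06]
  [ -0.11   -0.08   -0.11   -0.09   -0.02    0.94   -0.02]
  [ -0.06   -0.04   -0.11   -0.09   -0.08   -0.05    0.97]
Leontief inverse L = M⁻¹:
  [  1.1273    0.1435    0.1146    0.1599    0.1363    0.0687    0.1596]
  [  0.0925    1.1605    0.1624    0.1752    0.1005    0.1672    0.1003]
  [  0.1241    0.1526    1.1763    0.1688    0.0626    0.1695    0.1426]
  [  0.1012    0.1389    0.1735    1.1977    0.1391    0.0653    0.1762]
  [  0.1576    0.1236    0.1311    0.1476    1.1338    0.0773    0.1206]
  [  0.1699    0.1516    0.1882    0.1748    0.0720    1.1160    0.0866]
  [  0.1188    0.1049    0.1838    0.1686    0.1298    0.1003    1.0919]
Total output x = L · d:
  x_0 = 1.1273·37 + 0.1435·45 + 0.1146·89 + 0.1599·40 + 0.1363·51 + 0.0687·60 + 0.1596·94 = 90.8384
  x_1 = 0.0925·37 + 1.1605·45 + 0.1624·89 + 0.1752·40 + 0.1005·51 + 0.1672·60 + 0.1003·94 = 101.6910
  x_2 = 0.1241·37 + 0.1526·45 + 1.1763·89 + 0.1688·40 + 0.0626·51 + 0.1695·60 + 0.1426·94 = 149.6756
  x_3 = 0.1012·37 + 0.1389·45 + 0.1735·89 + 1.1977·40 + 0.1391·51 + 0.0653·60 + 0.1762·94 = 100.9267
  x_4 = 0.1576·37 + 0.1236·45 + 0.1311·89 + 0.1476·40 + 1.1338·51 + 0.0773·60 + 0.1206·94 = 102.7704
  x_5 = 0.1699·37 + 0.1516·45 + 0.1882·89 + 0.1748·40 + 0.0720·51 + 1.1160·60 + 0.0866·94 = 115.6175
  x_6 = 0.1188·37 + 0.1049·45 + 0.1838·89 + 0.1686·40 + 0.1298·51 + 0.1003·60 + 1.0919·94 = 147.4930

147.4930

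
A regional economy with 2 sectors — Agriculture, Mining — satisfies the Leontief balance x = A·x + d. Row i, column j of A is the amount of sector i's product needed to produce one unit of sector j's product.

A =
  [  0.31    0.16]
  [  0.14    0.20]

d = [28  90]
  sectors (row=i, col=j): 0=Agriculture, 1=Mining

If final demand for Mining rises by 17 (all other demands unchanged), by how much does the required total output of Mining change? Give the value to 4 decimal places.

22.1488

Form M = I − A:
  [  0.69   -0.16]
  [ -0.14    0.80]
Leontief inverse L = M⁻¹:
  [  1.5106    0.3021]
  [  0.2644    1.3029]
Total output x = L · d:
  x_0 = 1.5106·28 + 0.3021·90 = 69.4864
  x_1 = 0.2644·28 + 1.3029·90 = 124.6601
Δx_1 = L[1,1] · Δd_1 = 1.3029 · 17 = 22.1488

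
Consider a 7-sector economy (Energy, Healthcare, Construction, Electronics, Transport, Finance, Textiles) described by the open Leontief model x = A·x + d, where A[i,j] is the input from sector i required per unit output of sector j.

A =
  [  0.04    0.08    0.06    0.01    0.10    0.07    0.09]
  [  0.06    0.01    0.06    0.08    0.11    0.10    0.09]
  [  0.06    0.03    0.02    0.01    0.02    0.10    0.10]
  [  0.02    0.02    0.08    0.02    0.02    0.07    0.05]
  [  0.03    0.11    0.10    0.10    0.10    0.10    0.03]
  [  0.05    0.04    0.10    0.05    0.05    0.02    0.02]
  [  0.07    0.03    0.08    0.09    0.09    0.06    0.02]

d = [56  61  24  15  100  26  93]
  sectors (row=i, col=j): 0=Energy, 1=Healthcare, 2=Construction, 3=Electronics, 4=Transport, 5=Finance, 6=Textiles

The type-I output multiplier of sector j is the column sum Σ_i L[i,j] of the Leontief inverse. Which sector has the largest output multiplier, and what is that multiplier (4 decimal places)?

Finance (1.8849)

Form M = I − A:
  [  0.96   -0.08   -0.06   -0.01   -0.10   -0.07   -0.09]
  [ -0.06    0.99   -0.06   -0.08   -0.11   -0.10   -0.09]
  [ -0.06   -0.03    0.98   -0.01   -0.02   -0.10   -0.10]
  [ -0.02   -0.02   -0.08    0.98   -0.02   -0.07   -0.05]
  [ -0.03   -0.11   -0.10   -0.10    0.90   -0.10   -0.03]
  [ -0.05   -0.04   -0.10   -0.05   -0.05    0.98   -0.02]
  [ -0.07   -0.03   -0.08   -0.09   -0.09   -0.06    0.98]
Leontief inverse L = M⁻¹:
  [  1.0790    0.1188    0.1182    0.0569    0.1588    0.1296    0.1325]
  [  0.0997    1.0537    0.1254    0.1260    0.1678    0.1617    0.1336]
  [  0.0894    0.0567    1.0636    0.0416    0.0620    0.1379    0.1288]
  [  0.0436    0.0398    0.1118    1.0424    0.0486    0.1027    0.0758]
  [  0.0749    0.1530    0.1695    0.1503    1.1634    0.1729    0.0850]
  [  0.0764    0.0661    0.1368    0.0757    0.0859    1.0641    0.0552]
  [  0.1030    0.0671    0.1333    0.1255    0.1381    0.1159    1.0626]
Total output x = L · d:
  x_0 = 1.0790·56 + 0.1188·61 + 0.1182·24 + 0.0569·15 + 0.1588·100 + 0.1296·26 + 0.1325·93 = 102.9321
  x_1 = 0.0997·56 + 1.0537·61 + 0.1254·24 + 0.1260·15 + 0.1678·100 + 0.1617·26 + 0.1336·93 = 108.1726
  x_2 = 0.0894·56 + 0.0567·61 + 1.0636·24 + 0.0416·15 + 0.0620·100 + 0.1379·26 + 0.1288·93 = 56.3696
  x_3 = 0.0436·56 + 0.0398·61 + 0.1118·24 + 1.0424·15 + 0.0486·100 + 0.1027·26 + 0.0758·93 = 37.7773
  x_4 = 0.0749·56 + 0.1530·61 + 0.1695·24 + 0.1503·15 + 1.1634·100 + 0.1729·26 + 0.0850·93 = 148.5908
  x_5 = 0.0764·56 + 0.0661·61 + 0.1368·24 + 0.0757·15 + 0.0859·100 + 1.0641·26 + 0.0552·93 = 54.1232
  x_6 = 0.1030·56 + 0.0671·61 + 0.1333·24 + 0.1255·15 + 0.1381·100 + 0.1159·26 + 1.0626·93 = 130.5924
Output multipliers (column sums of L):
  Energy: 1.5660
  Healthcare: 1.5553
  Construction: 1.8587
  Electronics: 1.6184
  Transport: 1.8245
  Finance: 1.8849
  Textiles: 1.6736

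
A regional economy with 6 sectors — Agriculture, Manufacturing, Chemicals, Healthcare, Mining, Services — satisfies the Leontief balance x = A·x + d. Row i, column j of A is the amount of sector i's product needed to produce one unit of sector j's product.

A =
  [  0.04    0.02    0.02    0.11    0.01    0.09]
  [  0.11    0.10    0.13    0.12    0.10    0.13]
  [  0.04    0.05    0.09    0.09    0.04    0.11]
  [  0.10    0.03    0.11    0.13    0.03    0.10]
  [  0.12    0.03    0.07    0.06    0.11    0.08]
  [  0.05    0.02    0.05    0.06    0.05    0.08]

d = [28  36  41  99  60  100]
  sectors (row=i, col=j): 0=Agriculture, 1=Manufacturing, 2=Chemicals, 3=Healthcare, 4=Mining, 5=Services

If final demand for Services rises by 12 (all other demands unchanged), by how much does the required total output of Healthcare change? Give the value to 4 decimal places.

Form M = I − A:
  [  0.96   -0.02   -0.02   -0.11   -0.01   -0.09]
  [ -0.11    0.90   -0.13   -0.12   -0.10   -0.13]
  [ -0.04   -0.05    0.91   -0.09   -0.04   -0.11]
  [ -0.10   -0.03   -0.11    0.87   -0.03   -0.10]
  [ -0.12   -0.03   -0.07   -0.06    0.89   -0.08]
  [ -0.05   -0.02   -0.05   -0.06   -0.05    0.92]
Leontief inverse L = M⁻¹:
  [  1.0760    0.0365    0.0581    0.1588    0.0319    0.1374]
  [  0.1984    1.1466    0.2227    0.2346    0.1629    0.2477]
  [  0.0923    0.0777    1.1471    0.1588    0.0768    0.1811]
  [  0.1584    0.0599    0.1739    1.2129    0.0675    0.1825]
  [  0.1776    0.0572    0.1252    0.1333    1.1508    0.1550]
  [  0.0878    0.0381    0.0885    0.1087    0.0764    1.1300]
Total output x = L · d:
  x_0 = 1.0760·28 + 0.0365·36 + 0.0581·41 + 0.1588·99 + 0.0319·60 + 0.1374·100 = 65.1913
  x_1 = 0.1984·28 + 1.1466·36 + 0.2227·41 + 0.2346·99 + 0.1629·60 + 0.2477·100 = 113.7327
  x_2 = 0.0923·28 + 0.0777·36 + 1.1471·41 + 0.1588·99 + 0.0768·60 + 0.1811·100 = 90.8547
  x_3 = 0.1584·28 + 0.0599·36 + 0.1739·41 + 1.2129·99 + 0.0675·60 + 0.1825·100 = 156.0952
  x_4 = 0.1776·28 + 0.0572·36 + 0.1252·41 + 0.1333·99 + 1.1508·60 + 0.1550·100 = 109.9154
  x_5 = 0.0878·28 + 0.0381·36 + 0.0885·41 + 0.1087·99 + 0.0764·60 + 1.1300·100 = 135.8026
Δx_3 = L[3,5] · Δd_5 = 0.1825 · 12 = 2.1895

2.1895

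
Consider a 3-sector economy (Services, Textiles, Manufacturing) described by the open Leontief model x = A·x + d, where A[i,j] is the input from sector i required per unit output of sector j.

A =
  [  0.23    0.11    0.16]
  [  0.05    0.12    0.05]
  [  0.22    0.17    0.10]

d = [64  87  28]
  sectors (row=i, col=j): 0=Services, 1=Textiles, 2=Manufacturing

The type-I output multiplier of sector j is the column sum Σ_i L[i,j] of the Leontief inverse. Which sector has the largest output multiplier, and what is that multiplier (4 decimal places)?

Form M = I − A:
  [  0.77   -0.11   -0.16]
  [ -0.05    0.88   -0.05]
  [ -0.22   -0.17    0.90]
Leontief inverse L = M⁻¹:
  [  1.3872    0.2234    0.2590]
  [  0.0992    1.1647    0.0823]
  [  0.3578    0.2746    1.1900]
Total output x = L · d:
  x_0 = 1.3872·64 + 0.2234·87 + 0.2590·28 = 115.4744
  x_1 = 0.0992·64 + 1.1647·87 + 0.0823·28 = 109.9765
  x_2 = 0.3578·64 + 0.2746·87 + 1.1900·28 = 80.1115
Output multipliers (column sums of L):
  Services: 1.8442
  Textiles: 1.6627
  Manufacturing: 1.5313

Services (1.8442)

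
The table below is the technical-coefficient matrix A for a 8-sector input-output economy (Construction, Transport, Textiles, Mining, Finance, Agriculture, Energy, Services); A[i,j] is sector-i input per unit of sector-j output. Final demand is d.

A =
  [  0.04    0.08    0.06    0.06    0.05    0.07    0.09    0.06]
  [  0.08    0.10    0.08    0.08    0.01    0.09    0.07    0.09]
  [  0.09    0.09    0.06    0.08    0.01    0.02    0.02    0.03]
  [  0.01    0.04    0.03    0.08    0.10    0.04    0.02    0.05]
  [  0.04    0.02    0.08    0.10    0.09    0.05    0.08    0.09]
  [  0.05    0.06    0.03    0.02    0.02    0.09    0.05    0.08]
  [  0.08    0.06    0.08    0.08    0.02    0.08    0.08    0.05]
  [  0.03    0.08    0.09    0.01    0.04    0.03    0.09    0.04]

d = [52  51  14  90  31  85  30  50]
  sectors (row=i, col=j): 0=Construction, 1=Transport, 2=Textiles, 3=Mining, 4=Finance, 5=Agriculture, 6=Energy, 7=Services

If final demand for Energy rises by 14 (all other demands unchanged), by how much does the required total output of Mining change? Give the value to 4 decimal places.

0.8644

Form M = I − A:
  [  0.96   -0.08   -0.06   -0.06   -0.05   -0.07   -0.09   -0.06]
  [ -0.08    0.90   -0.08   -0.08   -0.01   -0.09   -0.07   -0.09]
  [ -0.09   -0.09    0.94   -0.08   -0.01   -0.02   -0.02   -0.03]
  [ -0.01   -0.04   -0.03    0.92   -0.10   -0.04   -0.02   -0.05]
  [ -0.04   -0.02   -0.08   -0.10    0.91   -0.05   -0.08   -0.09]
  [ -0.05   -0.06   -0.03   -0.02   -0.02    0.91   -0.05   -0.08]
  [ -0.08   -0.06   -0.08   -0.08   -0.02   -0.08    0.92   -0.05]
  [ -0.03   -0.08   -0.09   -0.01   -0.04   -0.03   -0.09    0.96]
Leontief inverse L = M⁻¹:
  [  1.0930    0.1457    0.1217    0.1211    0.0876    0.1284    0.1495    0.1188]
  [  0.1408    1.1801    0.1504    0.1477    0.0520    0.1575    0.1385    0.1570]
  [  0.1300    0.1443    1.1069    0.1297    0.0413    0.0648    0.0651    0.0757]
  [  0.0433    0.0820    0.0739    1.1261    0.1350    0.0785    0.0617    0.0938]
  [  0.0917    0.0850    0.1449    0.1657    1.1367    0.1058    0.1414    0.1496]
  [  0.0908    0.1133    0.0782    0.0623    0.0466    1.1369    0.0987    0.1262]
  [  0.1334    0.1284    0.1408    0.1418    0.0587    0.1392    1.1392    0.1086]
  [  0.0777    0.1364    0.1426    0.0621    0.0667    0.0770    0.1387    1.0869]
Total output x = L · d:
  x_0 = 1.0930·52 + 0.1457·51 + 0.1217·14 + 0.1211·90 + 0.0876·31 + 0.1284·85 + 0.1495·30 + 0.1188·50 = 100.9269
  x_1 = 0.1408·52 + 1.1801·51 + 0.1504·14 + 0.1477·90 + 0.0520·31 + 0.1575·85 + 0.1385·30 + 0.1570·50 = 109.9155
  x_2 = 0.1300·52 + 0.1443·51 + 1.1069·14 + 0.1297·90 + 0.0413·31 + 0.0648·85 + 0.0651·30 + 0.0757·50 = 53.8138
  x_3 = 0.0433·52 + 0.0820·51 + 0.0739·14 + 1.1261·90 + 0.1350·31 + 0.0785·85 + 0.0617·30 + 0.0938·50 = 126.2150
  x_4 = 0.0917·52 + 0.0850·51 + 0.1449·14 + 0.1657·90 + 1.1367·31 + 0.1058·85 + 0.1414·30 + 0.1496·50 = 82.0020
  x_5 = 0.0908·52 + 0.1133·51 + 0.0782·14 + 0.0623·90 + 0.0466·31 + 1.1369·85 + 0.0987·30 + 0.1262·50 = 124.5609
  x_6 = 0.1334·52 + 0.1284·51 + 0.1408·14 + 0.1418·90 + 0.0587·31 + 0.1392·85 + 1.1392·30 + 0.1086·50 = 81.4799
  x_7 = 0.0777·52 + 0.1364·51 + 0.1426·14 + 0.0621·90 + 0.0667·31 + 0.0770·85 + 0.1387·30 + 1.0869·50 = 85.7047
Δx_3 = L[3,6] · Δd_6 = 0.0617 · 14 = 0.8644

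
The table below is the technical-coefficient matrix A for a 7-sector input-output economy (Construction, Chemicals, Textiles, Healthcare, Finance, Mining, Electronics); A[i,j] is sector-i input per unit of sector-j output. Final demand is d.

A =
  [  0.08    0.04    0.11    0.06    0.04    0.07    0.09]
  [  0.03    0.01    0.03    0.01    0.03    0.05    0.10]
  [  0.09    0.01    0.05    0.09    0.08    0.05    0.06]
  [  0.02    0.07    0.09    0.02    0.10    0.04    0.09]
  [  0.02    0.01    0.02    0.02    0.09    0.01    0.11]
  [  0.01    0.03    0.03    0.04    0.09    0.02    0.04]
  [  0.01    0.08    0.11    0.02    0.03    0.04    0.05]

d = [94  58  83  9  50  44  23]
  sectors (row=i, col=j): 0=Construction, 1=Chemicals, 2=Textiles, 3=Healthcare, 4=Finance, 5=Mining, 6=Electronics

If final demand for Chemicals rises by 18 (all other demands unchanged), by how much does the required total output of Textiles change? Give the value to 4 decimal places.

Form M = I − A:
  [  0.92   -0.04   -0.11   -0.06   -0.04   -0.07   -0.09]
  [ -0.03    0.99   -0.03   -0.01   -0.03   -0.05   -0.10]
  [ -0.09   -0.01    0.95   -0.09   -0.08   -0.05   -0.06]
  [ -0.02   -0.07   -0.09    0.98   -0.10   -0.04   -0.09]
  [ -0.02   -0.01   -0.02   -0.02    0.91   -0.01   -0.11]
  [ -0.01   -0.03   -0.03   -0.04   -0.09    0.98   -0.04]
  [ -0.01   -0.08   -0.11   -0.02   -0.03   -0.04    0.95]
Leontief inverse L = M⁻¹:
  [  1.1117    0.0689    0.1617    0.0926    0.0904    0.1019    0.1463]
  [  0.0429    1.0270    0.0577    0.0248    0.0542    0.0652    0.1272]
  [  0.1158    0.0367    1.0964    0.1162    0.1268    0.0767    0.1130]
  [  0.0435    0.0916    0.1281    1.0441    0.1419    0.0641    0.1399]
  [  0.0325    0.0277    0.0486    0.0334    1.1163    0.0248    0.1425]
  [  0.0223    0.0435    0.0524    0.0527    0.1174    1.0332    0.0721]
  [  0.0316    0.0961    0.1399    0.0418    0.0634    0.0611    1.0884]
Total output x = L · d:
  x_0 = 1.1117·94 + 0.0689·58 + 0.1617·83 + 0.0926·9 + 0.0904·50 + 0.1019·44 + 0.1463·23 = 135.1235
  x_1 = 0.0429·94 + 1.0270·58 + 0.0577·83 + 0.0248·9 + 0.0542·50 + 0.0652·44 + 0.1272·23 = 77.1105
  x_2 = 0.1158·94 + 0.0367·58 + 1.0964·83 + 0.1162·9 + 0.1268·50 + 0.0767·44 + 0.1130·23 = 117.3719
  x_3 = 0.0435·94 + 0.0916·58 + 0.1281·83 + 1.0441·9 + 0.1419·50 + 0.0641·44 + 0.1399·23 = 42.5578
  x_4 = 0.0325·94 + 0.0277·58 + 0.0486·83 + 0.0334·9 + 1.1163·50 + 0.0248·44 + 0.1425·23 = 69.1793
  x_5 = 0.0223·94 + 0.0435·58 + 0.0524·83 + 0.0527·9 + 0.1174·50 + 1.0332·44 + 0.0721·23 = 62.4196
  x_6 = 0.0316·94 + 0.0961·58 + 0.1399·83 + 0.0418·9 + 0.0634·50 + 0.0611·44 + 1.0884·23 = 51.4256
Δx_2 = L[2,1] · Δd_1 = 0.0367 · 18 = 0.6607

0.6607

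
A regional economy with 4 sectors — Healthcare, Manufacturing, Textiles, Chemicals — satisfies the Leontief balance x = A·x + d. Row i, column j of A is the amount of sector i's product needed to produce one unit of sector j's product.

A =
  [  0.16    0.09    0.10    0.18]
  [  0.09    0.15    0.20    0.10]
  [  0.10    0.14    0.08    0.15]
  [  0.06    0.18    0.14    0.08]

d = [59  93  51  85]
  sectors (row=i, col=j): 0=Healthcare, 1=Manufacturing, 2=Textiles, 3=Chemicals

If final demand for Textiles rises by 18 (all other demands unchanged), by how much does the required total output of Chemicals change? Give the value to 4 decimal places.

Form M = I − A:
  [  0.84   -0.09   -0.10   -0.18]
  [ -0.09    0.85   -0.20   -0.10]
  [ -0.10   -0.14    0.92   -0.15]
  [ -0.06   -0.18   -0.14    0.92]
Leontief inverse L = M⁻¹:
  [  1.2667    0.2394    0.2373    0.3125]
  [  0.1970    1.3034    0.3406    0.2358]
  [  0.1922    0.2753    1.2079    0.2645]
  [  0.1504    0.3125    0.2659    1.1937]
Total output x = L · d:
  x_0 = 1.2667·59 + 0.2394·93 + 0.2373·51 + 0.3125·85 = 135.6658
  x_1 = 0.1970·59 + 1.3034·93 + 0.3406·51 + 0.2358·85 = 170.2498
  x_2 = 0.1922·59 + 0.2753·93 + 1.2079·51 + 0.2645·85 = 121.0288
  x_3 = 0.1504·59 + 0.3125·93 + 0.2659·51 + 1.1937·85 = 152.9662
Δx_3 = L[3,2] · Δd_2 = 0.2659 · 18 = 4.7869

4.7869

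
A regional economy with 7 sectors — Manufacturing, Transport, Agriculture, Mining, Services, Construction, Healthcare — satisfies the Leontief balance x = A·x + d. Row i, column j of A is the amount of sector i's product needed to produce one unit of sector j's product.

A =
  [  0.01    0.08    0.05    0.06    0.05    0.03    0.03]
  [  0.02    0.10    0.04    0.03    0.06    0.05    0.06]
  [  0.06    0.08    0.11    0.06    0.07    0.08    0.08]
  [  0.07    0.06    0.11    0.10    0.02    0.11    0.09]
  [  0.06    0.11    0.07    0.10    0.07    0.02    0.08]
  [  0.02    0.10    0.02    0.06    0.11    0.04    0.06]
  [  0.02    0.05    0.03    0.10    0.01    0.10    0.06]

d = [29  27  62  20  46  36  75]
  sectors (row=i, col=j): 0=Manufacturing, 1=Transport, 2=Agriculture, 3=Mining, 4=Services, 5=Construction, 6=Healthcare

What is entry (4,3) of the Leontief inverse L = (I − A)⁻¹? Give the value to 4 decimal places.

Form M = I − A:
  [  0.99   -0.08   -0.05   -0.06   -0.05   -0.03   -0.03]
  [ -0.02    0.90   -0.04   -0.03   -0.06   -0.05   -0.06]
  [ -0.06   -0.08    0.89   -0.06   -0.07   -0.08   -0.08]
  [ -0.07   -0.06   -0.11    0.90   -0.02   -0.11   -0.09]
  [ -0.06   -0.11   -0.07   -0.10    0.93   -0.02   -0.08]
  [ -0.02   -0.10   -0.02   -0.06   -0.11    0.96   -0.06]
  [ -0.02   -0.05   -0.03   -0.10   -0.01   -0.10    0.94]
Leontief inverse L = M⁻¹:
  [  1.0326    0.1272    0.0863    0.0999    0.0810    0.0664    0.0691]
  [  0.0429    1.1540    0.0764    0.0744    0.0957    0.0890    0.1025]
  [  0.0966    0.1602    1.1701    0.1292    0.1247    0.1414    0.1449]
  [  0.1075    0.1407    0.1725    1.1722    0.0757    0.1773    0.1571]
  [  0.0954    0.1843    0.1286    0.1663    1.1166    0.0804    0.1418]
  [  0.0485    0.1626    0.0640    0.1141    0.1498    1.0847    0.1103]
  [  0.0449    0.1034    0.0698    0.1488    0.0467    0.1458    1.1053]
Total output x = L · d:
  x_0 = 1.0326·29 + 0.1272·27 + 0.0863·62 + 0.0999·20 + 0.0810·46 + 0.0664·36 + 0.0691·75 = 52.0285
  x_1 = 0.0429·29 + 1.1540·27 + 0.0764·62 + 0.0744·20 + 0.0957·46 + 0.0890·36 + 0.1025·75 = 53.9220
  x_2 = 0.0966·29 + 0.1602·27 + 1.1701·62 + 0.1292·20 + 0.1247·46 + 0.1414·36 + 0.1449·75 = 103.9426
  x_3 = 0.1075·29 + 0.1407·27 + 0.1725·62 + 1.1722·20 + 0.0757·46 + 0.1773·36 + 0.1571·75 = 62.7004
  x_4 = 0.0954·29 + 0.1843·27 + 0.1286·62 + 0.1663·20 + 1.1166·46 + 0.0804·36 + 0.1418·75 = 83.9351
  x_5 = 0.0485·29 + 0.1626·27 + 0.0640·62 + 0.1141·20 + 0.1498·46 + 1.0847·36 + 0.1103·75 = 66.2583
  x_6 = 0.0449·29 + 0.1034·27 + 0.0698·62 + 0.1488·20 + 0.0467·46 + 0.1458·36 + 1.1053·75 = 101.6917

L[4,3] = 0.1663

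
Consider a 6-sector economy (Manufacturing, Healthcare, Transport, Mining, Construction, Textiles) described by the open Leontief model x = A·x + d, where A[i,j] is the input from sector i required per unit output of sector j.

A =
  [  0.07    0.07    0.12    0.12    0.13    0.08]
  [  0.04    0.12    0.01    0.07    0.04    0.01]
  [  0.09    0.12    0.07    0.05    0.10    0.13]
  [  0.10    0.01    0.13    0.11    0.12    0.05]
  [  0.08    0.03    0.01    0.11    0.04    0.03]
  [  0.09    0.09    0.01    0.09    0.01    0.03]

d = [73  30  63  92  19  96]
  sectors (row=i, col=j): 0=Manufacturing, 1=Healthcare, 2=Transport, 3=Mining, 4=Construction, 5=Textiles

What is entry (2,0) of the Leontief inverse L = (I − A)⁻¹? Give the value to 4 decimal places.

L[2,0] = 0.1632

Form M = I − A:
  [  0.93   -0.07   -0.12   -0.12   -0.13   -0.08]
  [ -0.04    0.88   -0.01   -0.07   -0.04   -0.01]
  [ -0.09   -0.12    0.93   -0.05   -0.10   -0.13]
  [ -0.10   -0.01   -0.13    0.89   -0.12   -0.05]
  [ -0.08   -0.03   -0.01   -0.11    0.96   -0.03]
  [ -0.09   -0.09   -0.01   -0.09   -0.01    0.97]
Leontief inverse L = M⁻¹:
  [  1.1540    0.1408    0.1845    0.2170    0.2099    0.1390]
  [  0.0757    1.1550    0.0396    0.1161    0.0773    0.0318]
  [  0.1632    0.1913    1.1215    0.1386    0.1661    0.1780]
  [  0.1787    0.0724    0.1949    1.2000    0.1987    0.1096]
  [  0.1249    0.0622    0.0522    0.1652    1.0879    0.0601]
  [  0.1337    0.1296    0.0510    0.1454    0.0580    1.0594]
Total output x = L · d:
  x_0 = 1.1540·73 + 0.1408·30 + 0.1845·63 + 0.2170·92 + 0.2099·19 + 0.1390·96 = 137.3982
  x_1 = 0.0757·73 + 1.1550·30 + 0.0396·63 + 0.1161·92 + 0.0773·19 + 0.0318·96 = 57.8736
  x_2 = 0.1632·73 + 0.1913·30 + 1.1215·63 + 0.1386·92 + 0.1661·19 + 0.1780·96 = 121.2962
  x_3 = 0.1787·73 + 0.0724·30 + 0.1949·63 + 1.2000·92 + 0.1987·19 + 0.1096·96 = 152.1886
  x_4 = 0.1249·73 + 0.0622·30 + 0.0522·63 + 0.1652·92 + 1.0879·19 + 0.0601·96 = 55.9092
  x_5 = 0.1337·73 + 0.1296·30 + 0.0510·63 + 0.1454·92 + 0.0580·19 + 1.0594·96 = 133.0345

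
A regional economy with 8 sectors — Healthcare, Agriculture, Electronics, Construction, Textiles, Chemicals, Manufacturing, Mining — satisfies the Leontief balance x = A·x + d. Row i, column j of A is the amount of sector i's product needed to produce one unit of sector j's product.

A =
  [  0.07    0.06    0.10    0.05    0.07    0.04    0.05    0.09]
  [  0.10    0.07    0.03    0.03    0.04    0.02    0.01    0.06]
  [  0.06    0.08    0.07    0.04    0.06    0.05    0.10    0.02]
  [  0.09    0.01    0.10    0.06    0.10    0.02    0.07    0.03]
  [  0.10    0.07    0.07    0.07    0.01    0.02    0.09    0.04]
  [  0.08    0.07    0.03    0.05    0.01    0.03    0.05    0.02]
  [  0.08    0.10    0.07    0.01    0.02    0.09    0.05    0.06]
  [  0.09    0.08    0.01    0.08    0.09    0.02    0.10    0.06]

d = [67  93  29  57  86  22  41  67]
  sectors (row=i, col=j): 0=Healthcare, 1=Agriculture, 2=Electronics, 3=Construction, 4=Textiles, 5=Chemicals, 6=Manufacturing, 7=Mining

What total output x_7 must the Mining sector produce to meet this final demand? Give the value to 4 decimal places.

Form M = I − A:
  [  0.93   -0.06   -0.10   -0.05   -0.07   -0.04   -0.05   -0.09]
  [ -0.10    0.93   -0.03   -0.03   -0.04   -0.02   -0.01   -0.06]
  [ -0.06   -0.08    0.93   -0.04   -0.06   -0.05   -0.10   -0.02]
  [ -0.09   -0.01   -0.10    0.94   -0.10   -0.02   -0.07   -0.03]
  [ -0.10   -0.07   -0.07   -0.07    0.99   -0.02   -0.09   -0.04]
  [ -0.08   -0.07   -0.03   -0.05   -0.01    0.97   -0.05   -0.02]
  [ -0.08   -0.10   -0.07   -0.01   -0.02   -0.09    0.95   -0.06]
  [ -0.09   -0.08   -0.01   -0.08   -0.09   -0.02   -0.10    0.94]
Leontief inverse L = M⁻¹:
  [  1.1522    0.1287    0.1606    0.0985    0.1221    0.0767    0.1164    0.1394]
  [  0.1566    1.1153    0.0718    0.0639    0.0773    0.0429    0.0521    0.0973]
  [  0.1332    0.1423    1.1253    0.0787    0.1011    0.0857    0.1536    0.0642]
  [  0.1642    0.0723    0.1622    1.1034    0.1459    0.0562    0.1324    0.0749]
  [  0.1720    0.1300    0.1276    0.1093    1.0576    0.0556    0.1441    0.0864]
  [  0.1321    0.1120    0.0706    0.0784    0.0433    1.0540    0.0866    0.0536]
  [  0.1522    0.1621    0.1197    0.0502    0.0627    0.1225    1.1021    0.1047]
  [  0.1745    0.1470    0.0737    0.1271    0.1406    0.0575    0.1614    1.1131]
Total output x = L · d:
  x_0 = 1.1522·67 + 0.1287·93 + 0.1606·29 + 0.0985·57 + 0.1221·86 + 0.0767·22 + 0.1164·41 + 0.1394·67 = 125.7394
  x_1 = 0.1566·67 + 1.1153·93 + 0.0718·29 + 0.0639·57 + 0.0773·86 + 0.0429·22 + 0.0521·41 + 0.0973·67 = 136.1764
  x_2 = 0.1332·67 + 0.1423·93 + 1.1253·29 + 0.0787·57 + 0.1011·86 + 0.0857·22 + 0.1536·41 + 0.0642·67 = 80.4645
  x_3 = 0.1642·67 + 0.0723·93 + 0.1622·29 + 1.1034·57 + 0.1459·86 + 0.0562·22 + 0.1324·41 + 0.0749·67 = 109.5472
  x_4 = 0.1720·67 + 0.1300·93 + 0.1276·29 + 0.1093·57 + 1.0576·86 + 0.0556·22 + 0.1441·41 + 0.0864·67 = 137.4196
  x_5 = 0.1321·67 + 0.1120·93 + 0.0706·29 + 0.0784·57 + 0.0433·86 + 1.0540·22 + 0.0866·41 + 0.0536·67 = 59.8322
  x_6 = 0.1522·67 + 0.1621·93 + 0.1197·29 + 0.0502·57 + 0.0627·86 + 0.1225·22 + 1.1021·41 + 0.1047·67 = 91.8900
  x_7 = 0.1745·67 + 0.1470·93 + 0.0737·29 + 0.1271·57 + 0.1406·86 + 0.0575·22 + 0.1614·41 + 1.1131·67 = 129.2899

129.2899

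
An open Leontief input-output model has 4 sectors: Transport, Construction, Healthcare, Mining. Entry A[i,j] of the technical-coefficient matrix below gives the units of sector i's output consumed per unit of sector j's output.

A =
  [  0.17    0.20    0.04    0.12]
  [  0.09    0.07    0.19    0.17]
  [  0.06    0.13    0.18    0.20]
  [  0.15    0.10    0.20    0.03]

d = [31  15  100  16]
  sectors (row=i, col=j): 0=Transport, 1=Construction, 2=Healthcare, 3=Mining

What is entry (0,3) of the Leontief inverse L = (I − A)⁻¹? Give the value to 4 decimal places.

L[0,3] = 0.2629

Form M = I − A:
  [  0.83   -0.20   -0.04   -0.12]
  [ -0.09    0.93   -0.19   -0.17]
  [ -0.06   -0.13    0.82   -0.20]
  [ -0.15   -0.10   -0.20    0.97]
Leontief inverse L = M⁻¹:
  [  1.3038    0.3374    0.2059    0.2629]
  [  0.2139    1.2062    0.3664    0.3134]
  [  0.1936    0.2727    1.3790    0.3561]
  [  0.2636    0.2328    0.3539    1.1773]
Total output x = L · d:
  x_0 = 1.3038·31 + 0.3374·15 + 0.2059·100 + 0.2629·16 = 70.2763
  x_1 = 0.2139·31 + 1.2062·15 + 0.3664·100 + 0.3134·16 = 66.3735
  x_2 = 0.1936·31 + 0.2727·15 + 1.3790·100 + 0.3561·16 = 153.6875
  x_3 = 0.2636·31 + 0.2328·15 + 0.3539·100 + 1.1773·16 = 65.8931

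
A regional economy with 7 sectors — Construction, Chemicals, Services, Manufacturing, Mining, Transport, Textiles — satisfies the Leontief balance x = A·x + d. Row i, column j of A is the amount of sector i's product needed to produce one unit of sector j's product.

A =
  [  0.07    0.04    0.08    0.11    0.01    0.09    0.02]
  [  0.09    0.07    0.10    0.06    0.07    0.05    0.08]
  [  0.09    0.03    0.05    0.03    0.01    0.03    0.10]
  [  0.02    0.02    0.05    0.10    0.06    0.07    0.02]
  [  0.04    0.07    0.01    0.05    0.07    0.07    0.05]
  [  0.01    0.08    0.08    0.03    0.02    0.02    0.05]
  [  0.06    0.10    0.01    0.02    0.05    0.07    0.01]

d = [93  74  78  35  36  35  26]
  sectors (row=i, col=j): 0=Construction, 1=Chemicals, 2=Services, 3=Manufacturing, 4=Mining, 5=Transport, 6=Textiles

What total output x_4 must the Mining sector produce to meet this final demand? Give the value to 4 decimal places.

65.5104

Form M = I − A:
  [  0.93   -0.04   -0.08   -0.11   -0.01   -0.09   -0.02]
  [ -0.09    0.93   -0.10   -0.06   -0.07   -0.05   -0.08]
  [ -0.09   -0.03    0.95   -0.03   -0.01   -0.03   -0.10]
  [ -0.02   -0.02   -0.05    0.90   -0.06   -0.07   -0.02]
  [ -0.04   -0.07   -0.01   -0.05    0.93   -0.07   -0.05]
  [ -0.01   -0.08   -0.08   -0.03   -0.02    0.98   -0.05]
  [ -0.06   -0.10   -0.01   -0.02   -0.05   -0.07    0.99]
Leontief inverse L = M⁻¹:
  [  1.1034    0.0735    0.1201    0.1510    0.0339    0.1256    0.0515]
  [  0.1377    1.1172    0.1454    0.1078    0.1026    0.0977    0.1201]
  [  0.1216    0.0621    1.0795    0.0614    0.0295    0.0626    0.1224]
  [  0.0440    0.0482    0.0780    1.1312    0.0824    0.0988    0.0447]
  [  0.0693    0.1057    0.0423    0.0829    1.0961    0.1027    0.0764]
  [  0.0397    0.1074    0.1067    0.0543    0.0397    1.0450    0.0761]
  [  0.0892    0.1318    0.0441    0.0515    0.0726    0.0992    1.0367]
Total output x = L · d:
  x_0 = 1.1034·93 + 0.0735·74 + 0.1201·78 + 0.1510·35 + 0.0339·36 + 0.1256·35 + 0.0515·26 = 129.6557
  x_1 = 0.1377·93 + 1.1172·74 + 0.1454·78 + 0.1078·35 + 0.1026·36 + 0.0977·35 + 0.1201·26 = 120.8386
  x_2 = 0.1216·93 + 0.0621·74 + 1.0795·78 + 0.0614·35 + 0.0295·36 + 0.0626·35 + 0.1224·26 = 108.7013
  x_3 = 0.0440·93 + 0.0482·74 + 0.0780·78 + 1.1312·35 + 0.0824·36 + 0.0988·35 + 0.0447·26 = 60.9244
  x_4 = 0.0693·93 + 0.1057·74 + 0.0423·78 + 0.0829·35 + 1.0961·36 + 0.1027·35 + 0.0764·26 = 65.5104
  x_5 = 0.0397·93 + 0.1074·74 + 0.1067·78 + 0.0543·35 + 0.0397·36 + 1.0450·35 + 0.0761·26 = 61.8516
  x_6 = 0.0892·93 + 0.1318·74 + 0.0441·78 + 0.0515·35 + 0.0726·36 + 0.0992·35 + 1.0367·26 = 56.3372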